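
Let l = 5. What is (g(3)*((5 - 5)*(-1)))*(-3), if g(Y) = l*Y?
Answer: 0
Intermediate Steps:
g(Y) = 5*Y
(g(3)*((5 - 5)*(-1)))*(-3) = ((5*3)*((5 - 5)*(-1)))*(-3) = (15*(0*(-1)))*(-3) = (15*0)*(-3) = 0*(-3) = 0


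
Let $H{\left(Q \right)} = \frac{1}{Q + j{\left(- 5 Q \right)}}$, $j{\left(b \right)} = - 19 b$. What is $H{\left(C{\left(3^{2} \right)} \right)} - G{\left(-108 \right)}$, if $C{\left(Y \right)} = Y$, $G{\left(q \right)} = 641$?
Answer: $- \frac{553823}{864} \approx -641.0$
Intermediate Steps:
$H{\left(Q \right)} = \frac{1}{96 Q}$ ($H{\left(Q \right)} = \frac{1}{Q - 19 \left(- 5 Q\right)} = \frac{1}{Q + 95 Q} = \frac{1}{96 Q}$)
$H{\left(C{\left(3^{2} \right)} \right)} - G{\left(-108 \right)} = \frac{1}{96 \cdot 3^{2}} - 641 = \frac{1}{96 \cdot 9} - 641 = \frac{1}{96} \cdot \frac{1}{9} - 641 = \frac{1}{864} - 641 = - \frac{553823}{864}$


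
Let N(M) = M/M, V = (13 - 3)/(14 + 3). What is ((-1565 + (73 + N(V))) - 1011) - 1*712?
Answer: -3214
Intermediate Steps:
V = 10/17 ≈ 0.58823
N(M) = 1
((-1565 + (73 + N(V))) - 1011) - 1*712 = ((-1565 + (73 + 1)) - 1011) - 1*712 = ((-1565 + 74) - 1011) - 712 = (-1491 - 1011) - 712 = -2502 - 712 = -3214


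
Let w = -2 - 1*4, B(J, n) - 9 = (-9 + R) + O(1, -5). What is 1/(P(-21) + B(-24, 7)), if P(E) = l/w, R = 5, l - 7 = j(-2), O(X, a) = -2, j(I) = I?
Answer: 6/13 ≈ 0.46154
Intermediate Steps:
l = 5 (l = 7 - 2 = 5)
B(J, n) = 3 (B(J, n) = 9 + ((-9 + 5) - 2) = 9 + (-4 - 2) = 9 - 6 = 3)
w = -6 (w = -2 - 4 = -6)
P(E) = -5/6 (P(E) = 5/(-6) = 5*(-1/6) = -5/6)
1/(P(-21) + B(-24, 7)) = 1/(-5/6 + 3) = 1/(13/6) = 6/13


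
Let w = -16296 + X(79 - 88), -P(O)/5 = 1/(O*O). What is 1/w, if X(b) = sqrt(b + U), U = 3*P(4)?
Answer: -86912/1416318005 - 4*I*sqrt(159)/4248954015 ≈ -6.1365e-5 - 1.1871e-8*I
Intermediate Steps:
P(O) = -5/O**2
U = -15/16 (U = 3*(-5/4**2) = 3*(-5*1/16) = 3*(-5/16) = -15/16 ≈ -0.93750)
X(b) = sqrt(-15/16 + b) (X(b) = sqrt(b - 15/16) = sqrt(-15/16 + b))
w = -16296 + I*sqrt(159)/4 (w = -16296 + sqrt(-15 + 16*(79 - 88))/4 = -16296 + sqrt(-15 + 16*(-9))/4 = -16296 + sqrt(-15 - 144)/4 = -16296 + sqrt(-159)/4 = -16296 + (I*sqrt(159))/4 = -16296 + I*sqrt(159)/4 ≈ -16296.0 + 3.1524*I)
1/w = 1/(-16296 + I*sqrt(159)/4)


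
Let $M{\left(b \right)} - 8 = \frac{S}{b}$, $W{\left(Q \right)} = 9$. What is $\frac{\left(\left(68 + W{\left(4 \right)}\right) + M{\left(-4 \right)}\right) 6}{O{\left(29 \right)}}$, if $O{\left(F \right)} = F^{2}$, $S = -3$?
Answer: $\frac{1029}{1682} \approx 0.61177$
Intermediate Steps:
$M{\left(b \right)} = 8 - \frac{3}{b}$
$\frac{\left(\left(68 + W{\left(4 \right)}\right) + M{\left(-4 \right)}\right) 6}{O{\left(29 \right)}} = \frac{\left(\left(68 + 9\right) + \left(8 - \frac{3}{-4}\right)\right) 6}{29^{2}} = \frac{\left(77 + \left(8 - - \frac{3}{4}\right)\right) 6}{841} = \left(77 + \left(8 + \frac{3}{4}\right)\right) 6 \cdot \frac{1}{841} = \left(77 + \frac{35}{4}\right) 6 \cdot \frac{1}{841} = \frac{343}{4} \cdot 6 \cdot \frac{1}{841} = \frac{1029}{2} \cdot \frac{1}{841} = \frac{1029}{1682}$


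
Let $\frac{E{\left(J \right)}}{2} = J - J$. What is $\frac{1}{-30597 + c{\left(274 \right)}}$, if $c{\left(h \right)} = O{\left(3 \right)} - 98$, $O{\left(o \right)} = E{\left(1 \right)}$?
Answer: $- \frac{1}{30695} \approx -3.2579 \cdot 10^{-5}$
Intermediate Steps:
$E{\left(J \right)} = 0$ ($E{\left(J \right)} = 2 \left(J - J\right) = 2 \cdot 0 = 0$)
$O{\left(o \right)} = 0$
$c{\left(h \right)} = -98$ ($c{\left(h \right)} = 0 - 98 = -98$)
$\frac{1}{-30597 + c{\left(274 \right)}} = \frac{1}{-30597 - 98} = \frac{1}{-30695} = - \frac{1}{30695}$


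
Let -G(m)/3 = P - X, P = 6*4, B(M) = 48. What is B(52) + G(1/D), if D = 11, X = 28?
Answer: 60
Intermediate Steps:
P = 24
G(m) = 12 (G(m) = -3*(24 - 1*28) = -3*(24 - 28) = -3*(-4) = 12)
B(52) + G(1/D) = 48 + 12 = 60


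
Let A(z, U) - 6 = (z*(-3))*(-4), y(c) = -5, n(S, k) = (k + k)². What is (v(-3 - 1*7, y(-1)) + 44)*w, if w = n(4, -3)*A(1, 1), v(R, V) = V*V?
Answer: 44712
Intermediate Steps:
n(S, k) = 4*k² (n(S, k) = (2*k)² = 4*k²)
A(z, U) = 6 + 12*z (A(z, U) = 6 + (z*(-3))*(-4) = 6 - 3*z*(-4) = 6 + 12*z)
v(R, V) = V²
w = 648 (w = (4*(-3)²)*(6 + 12*1) = (4*9)*(6 + 12) = 36*18 = 648)
(v(-3 - 1*7, y(-1)) + 44)*w = ((-5)² + 44)*648 = (25 + 44)*648 = 69*648 = 44712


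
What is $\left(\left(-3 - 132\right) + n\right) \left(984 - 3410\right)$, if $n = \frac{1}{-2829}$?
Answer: $\frac{926528216}{2829} \approx 3.2751 \cdot 10^{5}$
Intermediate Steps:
$n = - \frac{1}{2829} \approx -0.00035348$
$\left(\left(-3 - 132\right) + n\right) \left(984 - 3410\right) = \left(\left(-3 - 132\right) - \frac{1}{2829}\right) \left(984 - 3410\right) = \left(-135 - \frac{1}{2829}\right) \left(-2426\right) = \left(- \frac{381916}{2829}\right) \left(-2426\right) = \frac{926528216}{2829}$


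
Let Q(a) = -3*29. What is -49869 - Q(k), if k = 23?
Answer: -49782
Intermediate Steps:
Q(a) = -87
-49869 - Q(k) = -49869 - 1*(-87) = -49869 + 87 = -49782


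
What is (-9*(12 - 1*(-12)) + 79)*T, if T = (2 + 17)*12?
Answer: -31236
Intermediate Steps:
T = 228 (T = 19*12 = 228)
(-9*(12 - 1*(-12)) + 79)*T = (-9*(12 - 1*(-12)) + 79)*228 = (-9*(12 + 12) + 79)*228 = (-9*24 + 79)*228 = (-216 + 79)*228 = -137*228 = -31236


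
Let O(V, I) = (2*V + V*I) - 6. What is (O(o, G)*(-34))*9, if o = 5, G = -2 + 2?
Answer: -1224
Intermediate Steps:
G = 0
O(V, I) = -6 + 2*V + I*V (O(V, I) = (2*V + I*V) - 6 = -6 + 2*V + I*V)
(O(o, G)*(-34))*9 = ((-6 + 2*5 + 0*5)*(-34))*9 = ((-6 + 10 + 0)*(-34))*9 = (4*(-34))*9 = -136*9 = -1224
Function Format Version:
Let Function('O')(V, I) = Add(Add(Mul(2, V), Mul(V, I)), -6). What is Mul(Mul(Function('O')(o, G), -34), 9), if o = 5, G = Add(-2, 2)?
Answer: -1224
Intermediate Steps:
G = 0
Function('O')(V, I) = Add(-6, Mul(2, V), Mul(I, V)) (Function('O')(V, I) = Add(Add(Mul(2, V), Mul(I, V)), -6) = Add(-6, Mul(2, V), Mul(I, V)))
Mul(Mul(Function('O')(o, G), -34), 9) = Mul(Mul(Add(-6, Mul(2, 5), Mul(0, 5)), -34), 9) = Mul(Mul(Add(-6, 10, 0), -34), 9) = Mul(Mul(4, -34), 9) = Mul(-136, 9) = -1224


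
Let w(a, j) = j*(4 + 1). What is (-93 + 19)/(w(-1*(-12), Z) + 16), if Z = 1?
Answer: -74/21 ≈ -3.5238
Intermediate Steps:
w(a, j) = 5*j (w(a, j) = j*5 = 5*j)
(-93 + 19)/(w(-1*(-12), Z) + 16) = (-93 + 19)/(5*1 + 16) = -74/(5 + 16) = -74/21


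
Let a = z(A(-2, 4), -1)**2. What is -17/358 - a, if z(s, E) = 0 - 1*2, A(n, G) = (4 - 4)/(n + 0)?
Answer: -1449/358 ≈ -4.0475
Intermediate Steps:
A(n, G) = 0 (A(n, G) = 0/n = 0)
z(s, E) = -2 (z(s, E) = 0 - 2 = -2)
a = 4 (a = (-2)**2 = 4)
-17/358 - a = -17/358 - 1*4 = -17*1/358 - 4 = -17/358 - 4 = -1449/358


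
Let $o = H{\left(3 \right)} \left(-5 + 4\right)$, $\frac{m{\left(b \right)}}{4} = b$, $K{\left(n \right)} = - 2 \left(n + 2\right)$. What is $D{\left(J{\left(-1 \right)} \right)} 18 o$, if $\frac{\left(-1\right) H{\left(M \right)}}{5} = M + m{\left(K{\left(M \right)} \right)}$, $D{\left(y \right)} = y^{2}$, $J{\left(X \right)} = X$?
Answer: $-3330$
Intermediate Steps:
$K{\left(n \right)} = -4 - 2 n$ ($K{\left(n \right)} = - 2 \left(2 + n\right) = -4 - 2 n$)
$m{\left(b \right)} = 4 b$
$H{\left(M \right)} = 80 + 35 M$ ($H{\left(M \right)} = - 5 \left(M + 4 \left(-4 - 2 M\right)\right) = - 5 \left(M - \left(16 + 8 M\right)\right) = - 5 \left(-16 - 7 M\right) = 80 + 35 M$)
$o = -185$ ($o = \left(80 + 35 \cdot 3\right) \left(-5 + 4\right) = \left(80 + 105\right) \left(-1\right) = 185 \left(-1\right) = -185$)
$D{\left(J{\left(-1 \right)} \right)} 18 o = \left(-1\right)^{2} \cdot 18 \left(-185\right) = 1 \cdot 18 \left(-185\right) = 18 \left(-185\right) = -3330$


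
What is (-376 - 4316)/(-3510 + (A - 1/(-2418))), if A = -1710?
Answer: 11345256/12621959 ≈ 0.89885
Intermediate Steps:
(-376 - 4316)/(-3510 + (A - 1/(-2418))) = (-376 - 4316)/(-3510 + (-1710 - 1/(-2418))) = -4692/(-3510 + (-1710 - 1*(-1/2418))) = -4692/(-3510 + (-1710 + 1/2418)) = -4692/(-3510 - 4134779/2418) = -4692/(-12621959/2418) = -4692*(-2418/12621959) = 11345256/12621959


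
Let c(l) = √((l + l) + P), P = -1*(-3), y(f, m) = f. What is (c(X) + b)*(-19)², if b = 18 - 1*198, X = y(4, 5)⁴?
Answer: -64980 + 361*√515 ≈ -56788.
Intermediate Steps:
X = 256 (X = 4⁴ = 256)
P = 3
c(l) = √(3 + 2*l) (c(l) = √((l + l) + 3) = √(2*l + 3) = √(3 + 2*l))
b = -180 (b = 18 - 198 = -180)
(c(X) + b)*(-19)² = (√(3 + 2*256) - 180)*(-19)² = (√(3 + 512) - 180)*361 = (√515 - 180)*361 = (-180 + √515)*361 = -64980 + 361*√515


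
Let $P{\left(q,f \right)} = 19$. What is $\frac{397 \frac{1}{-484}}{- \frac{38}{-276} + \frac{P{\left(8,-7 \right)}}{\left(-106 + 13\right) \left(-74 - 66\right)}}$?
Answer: $- \frac{9907135}{1680569} \approx -5.8951$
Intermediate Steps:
$\frac{397 \frac{1}{-484}}{- \frac{38}{-276} + \frac{P{\left(8,-7 \right)}}{\left(-106 + 13\right) \left(-74 - 66\right)}} = \frac{397 \frac{1}{-484}}{- \frac{38}{-276} + \frac{19}{\left(-106 + 13\right) \left(-74 - 66\right)}} = \frac{397 \left(- \frac{1}{484}\right)}{\left(-38\right) \left(- \frac{1}{276}\right) + \frac{19}{\left(-93\right) \left(-140\right)}} = - \frac{397}{484 \left(\frac{19}{138} + \frac{19}{13020}\right)} = - \frac{397}{484 \cdot \frac{13889}{99820}} = \left(- \frac{397}{484}\right) \frac{99820}{13889} = - \frac{9907135}{1680569}$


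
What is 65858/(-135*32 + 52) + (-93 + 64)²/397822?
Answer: -112914534/7318553 ≈ -15.429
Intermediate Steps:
65858/(-135*32 + 52) + (-93 + 64)²/397822 = 65858/(-4320 + 52) + (-29)²*(1/397822) = 65858/(-4268) + 841*(1/397822) = 65858*(-1/4268) + 29/13718 = -32929/2134 + 29/13718 = -112914534/7318553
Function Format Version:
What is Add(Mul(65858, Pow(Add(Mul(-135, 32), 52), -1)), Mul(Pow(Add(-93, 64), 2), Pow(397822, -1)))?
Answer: Rational(-112914534, 7318553) ≈ -15.429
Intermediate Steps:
Add(Mul(65858, Pow(Add(Mul(-135, 32), 52), -1)), Mul(Pow(Add(-93, 64), 2), Pow(397822, -1))) = Add(Mul(65858, Pow(Add(-4320, 52), -1)), Mul(Pow(-29, 2), Rational(1, 397822))) = Add(Mul(65858, Pow(-4268, -1)), Mul(841, Rational(1, 397822))) = Add(Mul(65858, Rational(-1, 4268)), Rational(29, 13718)) = Add(Rational(-32929, 2134), Rational(29, 13718)) = Rational(-112914534, 7318553)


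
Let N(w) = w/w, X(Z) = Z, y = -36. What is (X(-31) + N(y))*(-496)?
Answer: 14880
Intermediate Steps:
N(w) = 1
(X(-31) + N(y))*(-496) = (-31 + 1)*(-496) = -30*(-496) = 14880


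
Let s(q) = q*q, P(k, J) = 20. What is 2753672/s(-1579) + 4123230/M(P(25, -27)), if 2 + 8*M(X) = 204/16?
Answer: 328966713237656/107209363 ≈ 3.0685e+6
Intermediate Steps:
s(q) = q**2
M(X) = 43/32 (M(X) = -1/4 + (204/16)/8 = -1/4 + (204*(1/16))/8 = -1/4 + (1/8)*(51/4) = -1/4 + 51/32 = 43/32)
2753672/s(-1579) + 4123230/M(P(25, -27)) = 2753672/((-1579)**2) + 4123230/(43/32) = 2753672/2493241 + 4123230*(32/43) = 2753672*(1/2493241) + 131943360/43 = 2753672/2493241 + 131943360/43 = 328966713237656/107209363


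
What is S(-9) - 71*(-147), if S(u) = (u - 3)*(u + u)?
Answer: 10653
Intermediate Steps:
S(u) = 2*u*(-3 + u) (S(u) = (-3 + u)*(2*u) = 2*u*(-3 + u))
S(-9) - 71*(-147) = 2*(-9)*(-3 - 9) - 71*(-147) = 2*(-9)*(-12) + 10437 = 216 + 10437 = 10653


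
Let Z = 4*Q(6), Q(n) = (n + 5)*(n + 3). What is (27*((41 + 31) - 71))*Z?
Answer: 10692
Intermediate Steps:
Q(n) = (3 + n)*(5 + n) (Q(n) = (5 + n)*(3 + n) = (3 + n)*(5 + n))
Z = 396 (Z = 4*(15 + 6**2 + 8*6) = 4*(15 + 36 + 48) = 4*99 = 396)
(27*((41 + 31) - 71))*Z = (27*((41 + 31) - 71))*396 = (27*(72 - 71))*396 = (27*1)*396 = 27*396 = 10692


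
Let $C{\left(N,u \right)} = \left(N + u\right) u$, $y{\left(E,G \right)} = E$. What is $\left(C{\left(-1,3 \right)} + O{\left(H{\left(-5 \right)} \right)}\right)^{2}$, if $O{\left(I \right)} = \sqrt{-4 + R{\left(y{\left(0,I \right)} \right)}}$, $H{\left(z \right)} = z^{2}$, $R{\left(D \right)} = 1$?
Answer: $\left(6 + i \sqrt{3}\right)^{2} \approx 33.0 + 20.785 i$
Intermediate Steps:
$C{\left(N,u \right)} = u \left(N + u\right)$
$O{\left(I \right)} = i \sqrt{3}$ ($O{\left(I \right)} = \sqrt{-4 + 1} = \sqrt{-3} = i \sqrt{3}$)
$\left(C{\left(-1,3 \right)} + O{\left(H{\left(-5 \right)} \right)}\right)^{2} = \left(3 \left(-1 + 3\right) + i \sqrt{3}\right)^{2} = \left(3 \cdot 2 + i \sqrt{3}\right)^{2} = \left(6 + i \sqrt{3}\right)^{2}$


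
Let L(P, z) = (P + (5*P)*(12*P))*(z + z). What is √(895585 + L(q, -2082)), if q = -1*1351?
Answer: I*√456001696691 ≈ 6.7528e+5*I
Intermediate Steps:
q = -1351
L(P, z) = 2*z*(P + 60*P²) (L(P, z) = (P + 60*P²)*(2*z) = 2*z*(P + 60*P²))
√(895585 + L(q, -2082)) = √(895585 + 2*(-1351)*(-2082)*(1 + 60*(-1351))) = √(895585 + 2*(-1351)*(-2082)*(1 - 81060)) = √(895585 + 2*(-1351)*(-2082)*(-81059)) = √(895585 - 456002592276) = √(-456001696691) = I*√456001696691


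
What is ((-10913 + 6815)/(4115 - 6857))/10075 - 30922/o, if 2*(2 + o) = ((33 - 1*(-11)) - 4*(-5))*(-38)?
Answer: 71187111722/2804003475 ≈ 25.388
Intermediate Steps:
o = -1218 (o = -2 + (((33 - 1*(-11)) - 4*(-5))*(-38))/2 = -2 + (((33 + 11) + 20)*(-38))/2 = -2 + ((44 + 20)*(-38))/2 = -2 + (64*(-38))/2 = -2 + (½)*(-2432) = -2 - 1216 = -1218)
((-10913 + 6815)/(4115 - 6857))/10075 - 30922/o = ((-10913 + 6815)/(4115 - 6857))/10075 - 30922/(-1218) = -4098/(-2742)*(1/10075) - 30922*(-1/1218) = -4098*(-1/2742)*(1/10075) + 15461/609 = (683/457)*(1/10075) + 15461/609 = 683/4604275 + 15461/609 = 71187111722/2804003475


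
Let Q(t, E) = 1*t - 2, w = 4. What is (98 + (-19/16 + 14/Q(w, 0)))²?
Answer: 2758921/256 ≈ 10777.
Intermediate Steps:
Q(t, E) = -2 + t (Q(t, E) = t - 2 = -2 + t)
(98 + (-19/16 + 14/Q(w, 0)))² = (98 + (-19/16 + 14/(-2 + 4)))² = (98 + (-19*1/16 + 14/2))² = (98 + (-19/16 + 14*(½)))² = (98 + (-19/16 + 7))² = (98 + 93/16)² = (1661/16)² = 2758921/256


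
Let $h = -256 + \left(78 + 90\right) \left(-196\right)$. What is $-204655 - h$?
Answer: $-171471$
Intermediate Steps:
$h = -33184$ ($h = -256 + 168 \left(-196\right) = -256 - 32928 = -33184$)
$-204655 - h = -204655 - -33184 = -204655 + 33184 = -171471$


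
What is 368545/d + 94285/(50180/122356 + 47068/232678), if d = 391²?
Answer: 3945937243343829860/25629373987197 ≈ 1.5396e+5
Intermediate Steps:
d = 152881
368545/d + 94285/(50180/122356 + 47068/232678) = 368545/152881 + 94285/(50180/122356 + 47068/232678) = 368545*(1/152881) + 94285/(50180*(1/122356) + 47068*(1/232678)) = 368545/152881 + 94285/(965/2353 + 23534/116339) = 368545/152881 + 94285/(167642637/273745667) = 368545/152881 + 94285*(273745667/167642637) = 368545/152881 + 25810110213095/167642637 = 3945937243343829860/25629373987197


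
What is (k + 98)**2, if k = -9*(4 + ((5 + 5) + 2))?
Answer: 2116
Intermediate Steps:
k = -144 (k = -9*(4 + (10 + 2)) = -9*(4 + 12) = -9*16 = -144)
(k + 98)**2 = (-144 + 98)**2 = (-46)**2 = 2116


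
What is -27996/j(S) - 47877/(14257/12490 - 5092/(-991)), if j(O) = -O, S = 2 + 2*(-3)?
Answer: -1136618517663/77727767 ≈ -14623.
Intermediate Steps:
S = -4 (S = 2 - 6 = -4)
-27996/j(S) - 47877/(14257/12490 - 5092/(-991)) = -27996/((-1*(-4))) - 47877/(14257/12490 - 5092/(-991)) = -27996/4 - 47877/(14257*(1/12490) - 5092*(-1/991)) = -27996*1/4 - 47877/(14257/12490 + 5092/991) = -6999 - 47877/77727767/12377590 = -6999 - 47877*12377590/77727767 = -6999 - 592601876430/77727767 = -1136618517663/77727767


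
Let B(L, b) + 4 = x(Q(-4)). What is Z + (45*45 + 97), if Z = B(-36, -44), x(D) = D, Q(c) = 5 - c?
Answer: 2127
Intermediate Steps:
B(L, b) = 5 (B(L, b) = -4 + (5 - 1*(-4)) = -4 + (5 + 4) = -4 + 9 = 5)
Z = 5
Z + (45*45 + 97) = 5 + (45*45 + 97) = 5 + (2025 + 97) = 5 + 2122 = 2127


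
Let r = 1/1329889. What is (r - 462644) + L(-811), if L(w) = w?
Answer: -616343706494/1329889 ≈ -4.6346e+5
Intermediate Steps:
r = 1/1329889 ≈ 7.5194e-7
(r - 462644) + L(-811) = (1/1329889 - 462644) - 811 = -615265166515/1329889 - 811 = -616343706494/1329889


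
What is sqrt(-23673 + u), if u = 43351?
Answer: sqrt(19678) ≈ 140.28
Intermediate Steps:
sqrt(-23673 + u) = sqrt(-23673 + 43351) = sqrt(19678)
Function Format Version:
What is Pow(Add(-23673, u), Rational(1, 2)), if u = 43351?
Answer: Pow(19678, Rational(1, 2)) ≈ 140.28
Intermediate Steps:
Pow(Add(-23673, u), Rational(1, 2)) = Pow(Add(-23673, 43351), Rational(1, 2)) = Pow(19678, Rational(1, 2))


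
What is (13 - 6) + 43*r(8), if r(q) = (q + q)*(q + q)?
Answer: 11015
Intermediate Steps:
r(q) = 4*q**2 (r(q) = (2*q)*(2*q) = 4*q**2)
(13 - 6) + 43*r(8) = (13 - 6) + 43*(4*8**2) = 7 + 43*(4*64) = 7 + 43*256 = 7 + 11008 = 11015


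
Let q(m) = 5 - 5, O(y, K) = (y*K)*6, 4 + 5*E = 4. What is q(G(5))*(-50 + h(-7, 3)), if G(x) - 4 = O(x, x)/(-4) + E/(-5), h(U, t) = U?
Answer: 0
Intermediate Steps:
E = 0 (E = -⅘ + (⅕)*4 = -⅘ + ⅘ = 0)
O(y, K) = 6*K*y (O(y, K) = (K*y)*6 = 6*K*y)
G(x) = 4 - 3*x²/2 (G(x) = 4 + ((6*x*x)/(-4) + 0/(-5)) = 4 + ((6*x²)*(-¼) + 0*(-⅕)) = 4 + (-3*x²/2 + 0) = 4 - 3*x²/2)
q(m) = 0
q(G(5))*(-50 + h(-7, 3)) = 0*(-50 - 7) = 0*(-57) = 0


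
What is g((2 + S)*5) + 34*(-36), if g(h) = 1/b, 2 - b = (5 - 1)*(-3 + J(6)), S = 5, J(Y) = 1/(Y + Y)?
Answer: -50181/41 ≈ -1223.9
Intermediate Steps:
J(Y) = 1/(2*Y)
b = 41/3 (b = 2 - (5 - 1)*(-3 + (½)/6) = 2 - 4*(-3 + (½)*(⅙)) = 2 - 4*(-3 + 1/12) = 2 - 4*(-35)/12 = 2 - 1*(-35/3) = 2 + 35/3 = 41/3 ≈ 13.667)
g(h) = 3/41 (g(h) = 1/(41/3) = 3/41)
g((2 + S)*5) + 34*(-36) = 3/41 + 34*(-36) = 3/41 - 1224 = -50181/41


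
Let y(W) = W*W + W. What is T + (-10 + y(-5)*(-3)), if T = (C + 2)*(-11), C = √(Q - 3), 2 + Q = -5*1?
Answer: -92 - 11*I*√10 ≈ -92.0 - 34.785*I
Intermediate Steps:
Q = -7 (Q = -2 - 5*1 = -2 - 5 = -7)
C = I*√10 (C = √(-7 - 3) = √(-10) = I*√10 ≈ 3.1623*I)
T = -22 - 11*I*√10 (T = (I*√10 + 2)*(-11) = (2 + I*√10)*(-11) = -22 - 11*I*√10 ≈ -22.0 - 34.785*I)
y(W) = W + W² (y(W) = W² + W = W + W²)
T + (-10 + y(-5)*(-3)) = (-22 - 11*I*√10) + (-10 - 5*(1 - 5)*(-3)) = (-22 - 11*I*√10) + (-10 - 5*(-4)*(-3)) = (-22 - 11*I*√10) + (-10 + 20*(-3)) = (-22 - 11*I*√10) + (-10 - 60) = (-22 - 11*I*√10) - 70 = -92 - 11*I*√10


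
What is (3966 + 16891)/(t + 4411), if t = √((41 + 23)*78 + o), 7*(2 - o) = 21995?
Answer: 644001589/136185484 - 20857*√90741/136185484 ≈ 4.6827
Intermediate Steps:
o = -21981/7 (o = 2 - ⅐*21995 = 2 - 21995/7 = -21981/7 ≈ -3140.1)
t = √90741/7 (t = √((41 + 23)*78 - 21981/7) = √(64*78 - 21981/7) = √(4992 - 21981/7) = √(12963/7) = √90741/7 ≈ 43.033)
(3966 + 16891)/(t + 4411) = (3966 + 16891)/(√90741/7 + 4411) = 20857/(4411 + √90741/7)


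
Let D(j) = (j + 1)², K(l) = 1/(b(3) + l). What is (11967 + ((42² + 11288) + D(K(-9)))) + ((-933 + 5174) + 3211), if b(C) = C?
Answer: 1168981/36 ≈ 32472.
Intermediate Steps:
K(l) = 1/(3 + l)
D(j) = (1 + j)²
(11967 + ((42² + 11288) + D(K(-9)))) + ((-933 + 5174) + 3211) = (11967 + ((42² + 11288) + (1 + 1/(3 - 9))²)) + ((-933 + 5174) + 3211) = (11967 + ((1764 + 11288) + (1 + 1/(-6))²)) + (4241 + 3211) = (11967 + (13052 + (1 - ⅙)²)) + 7452 = (11967 + (13052 + (⅚)²)) + 7452 = (11967 + (13052 + 25/36)) + 7452 = (11967 + 469897/36) + 7452 = 900709/36 + 7452 = 1168981/36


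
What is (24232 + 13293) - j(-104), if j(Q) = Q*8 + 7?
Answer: 38350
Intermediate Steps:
j(Q) = 7 + 8*Q (j(Q) = 8*Q + 7 = 7 + 8*Q)
(24232 + 13293) - j(-104) = (24232 + 13293) - (7 + 8*(-104)) = 37525 - (7 - 832) = 37525 - 1*(-825) = 37525 + 825 = 38350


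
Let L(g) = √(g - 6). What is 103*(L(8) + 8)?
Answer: 824 + 103*√2 ≈ 969.66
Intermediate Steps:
L(g) = √(-6 + g)
103*(L(8) + 8) = 103*(√(-6 + 8) + 8) = 103*(√2 + 8) = 103*(8 + √2) = 824 + 103*√2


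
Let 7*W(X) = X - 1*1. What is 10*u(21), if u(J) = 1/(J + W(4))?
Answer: 7/15 ≈ 0.46667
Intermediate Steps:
W(X) = -⅐ + X/7 (W(X) = (X - 1*1)/7 = (X - 1)/7 = (-1 + X)/7 = -⅐ + X/7)
u(J) = 1/(3/7 + J) (u(J) = 1/(J + (-⅐ + (⅐)*4)) = 1/(J + (-⅐ + 4/7)) = 1/(J + 3/7) = 1/(3/7 + J))
10*u(21) = 10*(7/(3 + 7*21)) = 10*(7/(3 + 147)) = 10*(7/150) = 7/15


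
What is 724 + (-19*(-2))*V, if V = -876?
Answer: -32564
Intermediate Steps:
724 + (-19*(-2))*V = 724 - 19*(-2)*(-876) = 724 + 38*(-876) = 724 - 33288 = -32564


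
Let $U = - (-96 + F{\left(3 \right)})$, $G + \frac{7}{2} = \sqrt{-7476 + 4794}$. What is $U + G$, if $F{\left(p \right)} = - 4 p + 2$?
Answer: $\frac{205}{2} + 3 i \sqrt{298} \approx 102.5 + 51.788 i$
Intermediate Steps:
$F{\left(p \right)} = 2 - 4 p$
$G = - \frac{7}{2} + 3 i \sqrt{298}$ ($G = - \frac{7}{2} + \sqrt{-7476 + 4794} = - \frac{7}{2} + \sqrt{-2682} = - \frac{7}{2} + 3 i \sqrt{298} \approx -3.5 + 51.788 i$)
$U = 106$ ($U = - (-96 + \left(2 - 12\right)) = - (-96 - 10) = \left(-1\right) \left(-106\right) = 106$)
$U + G = 106 - \left(\frac{7}{2} - 3 i \sqrt{298}\right) = \frac{205}{2} + 3 i \sqrt{298}$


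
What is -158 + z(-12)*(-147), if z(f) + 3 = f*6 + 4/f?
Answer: 10916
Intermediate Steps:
z(f) = -3 + 4/f + 6*f (z(f) = -3 + (f*6 + 4/f) = -3 + (6*f + 4/f) = -3 + (4/f + 6*f) = -3 + 4/f + 6*f)
-158 + z(-12)*(-147) = -158 + (-3 + 4/(-12) + 6*(-12))*(-147) = -158 + (-3 + 4*(-1/12) - 72)*(-147) = -158 + (-3 - ⅓ - 72)*(-147) = -158 - 226/3*(-147) = -158 + 11074 = 10916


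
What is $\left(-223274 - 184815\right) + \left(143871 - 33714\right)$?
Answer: $-297932$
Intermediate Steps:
$\left(-223274 - 184815\right) + \left(143871 - 33714\right) = -408089 + \left(143871 - 33714\right) = -408089 + 110157 = -297932$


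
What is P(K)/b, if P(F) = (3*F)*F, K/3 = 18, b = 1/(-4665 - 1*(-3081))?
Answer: -13856832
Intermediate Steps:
b = -1/1584 (b = 1/(-4665 + 3081) = 1/(-1584) = -1/1584 ≈ -0.00063131)
K = 54 (K = 3*18 = 54)
P(F) = 3*F²
P(K)/b = (3*54²)/(-1/1584) = (3*2916)*(-1584) = 8748*(-1584) = -13856832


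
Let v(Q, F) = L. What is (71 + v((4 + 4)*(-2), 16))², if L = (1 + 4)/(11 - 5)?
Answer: 185761/36 ≈ 5160.0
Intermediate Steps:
L = ⅚ (L = 5/6 = 5*(⅙) = ⅚ ≈ 0.83333)
v(Q, F) = ⅚
(71 + v((4 + 4)*(-2), 16))² = (71 + ⅚)² = (431/6)² = 185761/36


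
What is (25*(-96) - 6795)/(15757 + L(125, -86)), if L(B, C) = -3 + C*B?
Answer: -3065/1668 ≈ -1.8375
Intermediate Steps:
L(B, C) = -3 + B*C
(25*(-96) - 6795)/(15757 + L(125, -86)) = (25*(-96) - 6795)/(15757 + (-3 + 125*(-86))) = (-2400 - 6795)/(15757 + (-3 - 10750)) = -9195/(15757 - 10753) = -9195/5004 = -9195*1/5004 = -3065/1668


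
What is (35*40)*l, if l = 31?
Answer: 43400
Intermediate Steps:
(35*40)*l = (35*40)*31 = 1400*31 = 43400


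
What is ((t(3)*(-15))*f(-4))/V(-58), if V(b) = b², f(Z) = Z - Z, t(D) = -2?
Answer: 0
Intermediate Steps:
f(Z) = 0
((t(3)*(-15))*f(-4))/V(-58) = (-2*(-15)*0)/((-58)²) = (30*0)/3364 = 0*(1/3364) = 0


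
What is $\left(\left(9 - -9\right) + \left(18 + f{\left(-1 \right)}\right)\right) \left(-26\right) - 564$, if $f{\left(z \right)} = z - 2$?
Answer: $-1422$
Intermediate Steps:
$f{\left(z \right)} = -2 + z$
$\left(\left(9 - -9\right) + \left(18 + f{\left(-1 \right)}\right)\right) \left(-26\right) - 564 = \left(\left(9 - -9\right) + \left(18 - 3\right)\right) \left(-26\right) - 564 = \left(\left(9 + 9\right) + \left(18 - 3\right)\right) \left(-26\right) - 564 = \left(18 + 15\right) \left(-26\right) - 564 = 33 \left(-26\right) - 564 = -858 - 564 = -1422$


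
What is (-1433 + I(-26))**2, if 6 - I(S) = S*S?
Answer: 4422609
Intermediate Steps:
I(S) = 6 - S**2 (I(S) = 6 - S*S = 6 - S**2)
(-1433 + I(-26))**2 = (-1433 + (6 - 1*(-26)**2))**2 = (-1433 + (6 - 1*676))**2 = (-1433 + (6 - 676))**2 = (-1433 - 670)**2 = (-2103)**2 = 4422609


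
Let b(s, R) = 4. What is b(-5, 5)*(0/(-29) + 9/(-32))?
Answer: -9/8 ≈ -1.1250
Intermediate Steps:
b(-5, 5)*(0/(-29) + 9/(-32)) = 4*(0/(-29) + 9/(-32)) = 4*(0*(-1/29) + 9*(-1/32)) = 4*(0 - 9/32) = 4*(-9/32) = -9/8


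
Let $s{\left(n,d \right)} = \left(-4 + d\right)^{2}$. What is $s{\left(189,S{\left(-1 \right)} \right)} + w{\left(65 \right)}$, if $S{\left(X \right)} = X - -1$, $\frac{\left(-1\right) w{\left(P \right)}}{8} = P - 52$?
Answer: $-88$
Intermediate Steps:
$w{\left(P \right)} = 416 - 8 P$ ($w{\left(P \right)} = - 8 \left(P - 52\right) = - 8 \left(-52 + P\right) = 416 - 8 P$)
$S{\left(X \right)} = 1 + X$ ($S{\left(X \right)} = X + 1 = 1 + X$)
$s{\left(189,S{\left(-1 \right)} \right)} + w{\left(65 \right)} = \left(-4 + \left(1 - 1\right)\right)^{2} + \left(416 - 520\right) = \left(-4 + 0\right)^{2} + \left(416 - 520\right) = \left(-4\right)^{2} - 104 = 16 - 104 = -88$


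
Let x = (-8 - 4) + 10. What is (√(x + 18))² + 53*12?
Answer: 652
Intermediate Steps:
x = -2 (x = -12 + 10 = -2)
(√(x + 18))² + 53*12 = (√(-2 + 18))² + 53*12 = (√16)² + 636 = 4² + 636 = 16 + 636 = 652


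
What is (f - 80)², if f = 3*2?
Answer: 5476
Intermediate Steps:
f = 6
(f - 80)² = (6 - 80)² = (-74)² = 5476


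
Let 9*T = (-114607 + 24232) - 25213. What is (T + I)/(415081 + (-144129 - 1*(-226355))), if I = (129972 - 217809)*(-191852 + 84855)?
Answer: 84584543813/4475763 ≈ 18898.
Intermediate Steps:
T = -115588/9 (T = ((-114607 + 24232) - 25213)/9 = (-90375 - 25213)/9 = (1/9)*(-115588) = -115588/9 ≈ -12843.)
I = 9398295489 (I = -87837*(-106997) = 9398295489)
(T + I)/(415081 + (-144129 - 1*(-226355))) = (-115588/9 + 9398295489)/(415081 + (-144129 - 1*(-226355))) = 84584543813/(9*(415081 + (-144129 + 226355))) = 84584543813/(9*(415081 + 82226)) = (84584543813/9)/497307 = (84584543813/9)*(1/497307) = 84584543813/4475763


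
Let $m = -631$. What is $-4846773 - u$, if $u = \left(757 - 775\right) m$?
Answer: $-4858131$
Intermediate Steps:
$u = 11358$ ($u = \left(757 - 775\right) \left(-631\right) = \left(-18\right) \left(-631\right) = 11358$)
$-4846773 - u = -4846773 - 11358 = -4858131$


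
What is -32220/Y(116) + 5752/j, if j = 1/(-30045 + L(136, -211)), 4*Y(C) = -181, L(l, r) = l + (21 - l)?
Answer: -31258217808/181 ≈ -1.7270e+8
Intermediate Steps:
L(l, r) = 21
Y(C) = -181/4 (Y(C) = (1/4)*(-181) = -181/4)
j = -1/30024 (j = 1/(-30045 + 21) = 1/(-30024) = -1/30024 ≈ -3.3307e-5)
-32220/Y(116) + 5752/j = -32220/(-181/4) + 5752/(-1/30024) = -32220*(-4/181) + 5752*(-30024) = 128880/181 - 172698048 = -31258217808/181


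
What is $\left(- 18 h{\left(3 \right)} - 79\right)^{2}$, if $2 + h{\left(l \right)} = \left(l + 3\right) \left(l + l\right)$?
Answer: $477481$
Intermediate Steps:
$h{\left(l \right)} = -2 + 2 l \left(3 + l\right)$ ($h{\left(l \right)} = -2 + \left(l + 3\right) \left(l + l\right) = -2 + \left(3 + l\right) 2 l = -2 + 2 l \left(3 + l\right)$)
$\left(- 18 h{\left(3 \right)} - 79\right)^{2} = \left(- 18 \left(-2 + 2 \cdot 3^{2} + 6 \cdot 3\right) - 79\right)^{2} = \left(- 18 \left(-2 + 2 \cdot 9 + 18\right) - 79\right)^{2} = \left(- 18 \left(-2 + 18 + 18\right) - 79\right)^{2} = \left(\left(-18\right) 34 - 79\right)^{2} = \left(-612 - 79\right)^{2} = \left(-691\right)^{2} = 477481$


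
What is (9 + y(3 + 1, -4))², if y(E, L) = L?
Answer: 25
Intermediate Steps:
(9 + y(3 + 1, -4))² = (9 - 4)² = 5² = 25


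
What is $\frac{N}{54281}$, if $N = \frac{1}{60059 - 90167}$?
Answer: $- \frac{1}{1634292348} \approx -6.1189 \cdot 10^{-10}$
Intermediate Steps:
$N = - \frac{1}{30108}$ ($N = \frac{1}{-30108} = - \frac{1}{30108} \approx -3.3214 \cdot 10^{-5}$)
$\frac{N}{54281} = - \frac{1}{30108 \cdot 54281} = \left(- \frac{1}{30108}\right) \frac{1}{54281} = - \frac{1}{1634292348}$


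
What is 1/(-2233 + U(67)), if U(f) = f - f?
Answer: -1/2233 ≈ -0.00044783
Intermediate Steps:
U(f) = 0
1/(-2233 + U(67)) = 1/(-2233 + 0) = 1/(-2233) = -1/2233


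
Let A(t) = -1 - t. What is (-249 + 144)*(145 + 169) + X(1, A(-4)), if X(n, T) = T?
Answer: -32967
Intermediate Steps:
(-249 + 144)*(145 + 169) + X(1, A(-4)) = (-249 + 144)*(145 + 169) + (-1 - 1*(-4)) = -105*314 + (-1 + 4) = -32970 + 3 = -32967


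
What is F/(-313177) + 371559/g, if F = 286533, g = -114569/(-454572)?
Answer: 52895661983566119/35880375713 ≈ 1.4742e+6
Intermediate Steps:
g = 114569/454572 (g = -114569*(-1/454572) = 114569/454572 ≈ 0.25204)
F/(-313177) + 371559/g = 286533/(-313177) + 371559/(114569/454572) = 286533*(-1/313177) + 371559*(454572/114569) = -286533/313177 + 168900317748/114569 = 52895661983566119/35880375713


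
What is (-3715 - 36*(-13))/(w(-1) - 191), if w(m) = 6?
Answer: 3247/185 ≈ 17.551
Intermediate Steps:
(-3715 - 36*(-13))/(w(-1) - 191) = (-3715 - 36*(-13))/(6 - 191) = (-3715 + 468)/(-185) = -3247*(-1/185) = 3247/185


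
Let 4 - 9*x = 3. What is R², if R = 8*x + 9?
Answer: 7921/81 ≈ 97.790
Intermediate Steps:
x = ⅑ (x = 4/9 - ⅑*3 = 4/9 - ⅓ = ⅑ ≈ 0.11111)
R = 89/9 (R = 8*(⅑) + 9 = 8/9 + 9 = 89/9 ≈ 9.8889)
R² = (89/9)² = 7921/81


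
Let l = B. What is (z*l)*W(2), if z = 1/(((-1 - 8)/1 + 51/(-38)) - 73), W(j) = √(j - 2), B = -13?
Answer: 0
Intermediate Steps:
l = -13
W(j) = √(-2 + j)
z = -38/3167 (z = 1/((-9*1 + 51*(-1/38)) - 73) = 1/((-9 - 51/38) - 73) = 1/(-393/38 - 73) = 1/(-3167/38) = -38/3167 ≈ -0.011999)
(z*l)*W(2) = (-38/3167*(-13))*√(-2 + 2) = 494*√0/3167 = (494/3167)*0 = 0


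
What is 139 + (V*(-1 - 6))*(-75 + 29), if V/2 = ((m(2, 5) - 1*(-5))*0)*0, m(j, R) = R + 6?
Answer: 139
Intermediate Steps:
m(j, R) = 6 + R
V = 0 (V = 2*((((6 + 5) - 1*(-5))*0)*0) = 2*(((11 + 5)*0)*0) = 2*((16*0)*0) = 2*(0*0) = 2*0 = 0)
139 + (V*(-1 - 6))*(-75 + 29) = 139 + (0*(-1 - 6))*(-75 + 29) = 139 + (0*(-7))*(-46) = 139 + 0*(-46) = 139 + 0 = 139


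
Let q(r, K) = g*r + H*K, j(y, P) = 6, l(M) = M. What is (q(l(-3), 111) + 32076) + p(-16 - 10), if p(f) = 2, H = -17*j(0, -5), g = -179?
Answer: 21293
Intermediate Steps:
H = -102 (H = -17*6 = -102)
q(r, K) = -179*r - 102*K
(q(l(-3), 111) + 32076) + p(-16 - 10) = ((-179*(-3) - 102*111) + 32076) + 2 = ((537 - 11322) + 32076) + 2 = (-10785 + 32076) + 2 = 21291 + 2 = 21293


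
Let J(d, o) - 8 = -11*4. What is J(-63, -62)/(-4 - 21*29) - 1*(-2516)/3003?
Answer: 1650416/1840839 ≈ 0.89656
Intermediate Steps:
J(d, o) = -36 (J(d, o) = 8 - 11*4 = 8 - 44 = -36)
J(-63, -62)/(-4 - 21*29) - 1*(-2516)/3003 = -36/(-4 - 21*29) - 1*(-2516)/3003 = -36/(-4 - 609) + 2516*(1/3003) = -36/(-613) + 2516/3003 = -36*(-1/613) + 2516/3003 = 36/613 + 2516/3003 = 1650416/1840839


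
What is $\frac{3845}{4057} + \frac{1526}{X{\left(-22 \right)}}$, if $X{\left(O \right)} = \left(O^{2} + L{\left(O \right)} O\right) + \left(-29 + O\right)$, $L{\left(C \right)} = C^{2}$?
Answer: $\frac{33085693}{41442255} \approx 0.79836$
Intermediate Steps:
$X{\left(O \right)} = -29 + O + O^{2} + O^{3}$ ($X{\left(O \right)} = \left(O^{2} + O^{2} O\right) + \left(-29 + O\right) = \left(O^{2} + O^{3}\right) + \left(-29 + O\right) = -29 + O + O^{2} + O^{3}$)
$\frac{3845}{4057} + \frac{1526}{X{\left(-22 \right)}} = \frac{3845}{4057} + \frac{1526}{-29 - 22 + \left(-22\right)^{2} + \left(-22\right)^{3}} = 3845 \cdot \frac{1}{4057} + \frac{1526}{-29 - 22 + 484 - 10648} = \frac{3845}{4057} + \frac{1526}{-10215} = \frac{3845}{4057} + 1526 \left(- \frac{1}{10215}\right) = \frac{3845}{4057} - \frac{1526}{10215} = \frac{33085693}{41442255}$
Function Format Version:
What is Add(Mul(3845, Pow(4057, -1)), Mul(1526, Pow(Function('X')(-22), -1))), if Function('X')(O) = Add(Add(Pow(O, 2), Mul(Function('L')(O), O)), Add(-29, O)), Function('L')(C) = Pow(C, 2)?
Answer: Rational(33085693, 41442255) ≈ 0.79836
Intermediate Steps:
Function('X')(O) = Add(-29, O, Pow(O, 2), Pow(O, 3)) (Function('X')(O) = Add(Add(Pow(O, 2), Mul(Pow(O, 2), O)), Add(-29, O)) = Add(Add(Pow(O, 2), Pow(O, 3)), Add(-29, O)) = Add(-29, O, Pow(O, 2), Pow(O, 3)))
Add(Mul(3845, Pow(4057, -1)), Mul(1526, Pow(Function('X')(-22), -1))) = Add(Mul(3845, Pow(4057, -1)), Mul(1526, Pow(Add(-29, -22, Pow(-22, 2), Pow(-22, 3)), -1))) = Add(Mul(3845, Rational(1, 4057)), Mul(1526, Pow(Add(-29, -22, 484, -10648), -1))) = Add(Rational(3845, 4057), Mul(1526, Pow(-10215, -1))) = Add(Rational(3845, 4057), Mul(1526, Rational(-1, 10215))) = Add(Rational(3845, 4057), Rational(-1526, 10215)) = Rational(33085693, 41442255)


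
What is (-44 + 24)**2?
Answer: 400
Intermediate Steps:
(-44 + 24)**2 = (-20)**2 = 400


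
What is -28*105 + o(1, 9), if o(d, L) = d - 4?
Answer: -2943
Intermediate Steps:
o(d, L) = -4 + d
-28*105 + o(1, 9) = -28*105 + (-4 + 1) = -2940 - 3 = -2943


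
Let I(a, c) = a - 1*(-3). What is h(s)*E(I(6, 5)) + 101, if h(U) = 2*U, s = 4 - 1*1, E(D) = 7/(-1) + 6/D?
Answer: 63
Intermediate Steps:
I(a, c) = 3 + a (I(a, c) = a + 3 = 3 + a)
E(D) = -7 + 6/D (E(D) = 7*(-1) + 6/D = -7 + 6/D)
s = 3 (s = 4 - 1 = 3)
h(s)*E(I(6, 5)) + 101 = (2*3)*(-7 + 6/(3 + 6)) + 101 = 6*(-7 + 6/9) + 101 = 6*(-7 + 6*(⅑)) + 101 = 6*(-7 + ⅔) + 101 = 6*(-19/3) + 101 = -38 + 101 = 63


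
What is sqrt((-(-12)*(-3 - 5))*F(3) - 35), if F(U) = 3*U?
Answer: I*sqrt(899) ≈ 29.983*I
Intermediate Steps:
sqrt((-(-12)*(-3 - 5))*F(3) - 35) = sqrt((-(-12)*(-3 - 5))*(3*3) - 35) = sqrt(-(-12)*(-8)*9 - 35) = sqrt(-4*24*9 - 35) = sqrt(-96*9 - 35) = sqrt(-864 - 35) = sqrt(-899) = I*sqrt(899)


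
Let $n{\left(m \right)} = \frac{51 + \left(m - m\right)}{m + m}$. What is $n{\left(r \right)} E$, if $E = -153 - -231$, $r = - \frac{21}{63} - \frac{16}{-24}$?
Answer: $5967$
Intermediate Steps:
$r = \frac{1}{3}$ ($r = \left(-21\right) \frac{1}{63} - - \frac{2}{3} = - \frac{1}{3} + \frac{2}{3} = \frac{1}{3} \approx 0.33333$)
$n{\left(m \right)} = \frac{51}{2 m}$ ($n{\left(m \right)} = \frac{51 + 0}{2 m} = 51 \frac{1}{2 m} = \frac{51}{2 m}$)
$E = 78$ ($E = -153 + 231 = 78$)
$n{\left(r \right)} E = \frac{51 \frac{1}{\frac{1}{3}}}{2} \cdot 78 = \frac{51}{2} \cdot 3 \cdot 78 = \frac{153}{2} \cdot 78 = 5967$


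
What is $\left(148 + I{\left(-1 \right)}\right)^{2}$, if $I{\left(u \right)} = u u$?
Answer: $22201$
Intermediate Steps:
$I{\left(u \right)} = u^{2}$
$\left(148 + I{\left(-1 \right)}\right)^{2} = \left(148 + \left(-1\right)^{2}\right)^{2} = \left(148 + 1\right)^{2} = 149^{2} = 22201$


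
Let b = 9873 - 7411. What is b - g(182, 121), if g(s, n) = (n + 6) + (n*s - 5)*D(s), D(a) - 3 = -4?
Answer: 24352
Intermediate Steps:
D(a) = -1 (D(a) = 3 - 4 = -1)
b = 2462
g(s, n) = 11 + n - n*s (g(s, n) = (n + 6) + (n*s - 5)*(-1) = (6 + n) + (-5 + n*s)*(-1) = (6 + n) + (5 - n*s) = 11 + n - n*s)
b - g(182, 121) = 2462 - (11 + 121 - 1*121*182) = 2462 - (11 + 121 - 22022) = 2462 - 1*(-21890) = 2462 + 21890 = 24352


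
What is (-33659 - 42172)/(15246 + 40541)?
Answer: -75831/55787 ≈ -1.3593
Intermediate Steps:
(-33659 - 42172)/(15246 + 40541) = -75831/55787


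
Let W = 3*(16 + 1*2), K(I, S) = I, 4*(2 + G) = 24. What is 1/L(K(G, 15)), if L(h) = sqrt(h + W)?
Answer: sqrt(58)/58 ≈ 0.13131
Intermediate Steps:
G = 4 (G = -2 + (1/4)*24 = -2 + 6 = 4)
W = 54 (W = 3*(16 + 2) = 3*18 = 54)
L(h) = sqrt(54 + h) (L(h) = sqrt(h + 54) = sqrt(54 + h))
1/L(K(G, 15)) = 1/(sqrt(54 + 4)) = 1/(sqrt(58)) = sqrt(58)/58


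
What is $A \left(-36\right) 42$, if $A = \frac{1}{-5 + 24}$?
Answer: $- \frac{1512}{19} \approx -79.579$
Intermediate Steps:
$A = \frac{1}{19} \approx 0.052632$
$A \left(-36\right) 42 = \frac{1}{19} \left(-36\right) 42 = \left(- \frac{36}{19}\right) 42 = - \frac{1512}{19}$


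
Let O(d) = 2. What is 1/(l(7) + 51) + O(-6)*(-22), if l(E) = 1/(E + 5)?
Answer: -26960/613 ≈ -43.980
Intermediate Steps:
l(E) = 1/(5 + E)
1/(l(7) + 51) + O(-6)*(-22) = 1/(1/(5 + 7) + 51) + 2*(-22) = 1/(1/12 + 51) - 44 = 1/(613/12) - 44 = 12/613 - 44 = -26960/613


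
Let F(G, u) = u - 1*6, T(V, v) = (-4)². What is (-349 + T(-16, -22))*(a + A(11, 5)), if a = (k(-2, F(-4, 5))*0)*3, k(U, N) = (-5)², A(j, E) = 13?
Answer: -4329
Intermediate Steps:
T(V, v) = 16
F(G, u) = -6 + u (F(G, u) = u - 6 = -6 + u)
k(U, N) = 25
a = 0 (a = (25*0)*3 = 0*3 = 0)
(-349 + T(-16, -22))*(a + A(11, 5)) = (-349 + 16)*(0 + 13) = -333*13 = -4329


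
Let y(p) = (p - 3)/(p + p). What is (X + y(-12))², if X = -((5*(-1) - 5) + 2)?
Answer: 4761/64 ≈ 74.391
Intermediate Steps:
X = 8 (X = -((-5 - 5) + 2) = -(-10 + 2) = -1*(-8) = 8)
y(p) = (-3 + p)/(2*p) (y(p) = (-3 + p)/((2*p)) = (-3 + p)*(1/(2*p)) = (-3 + p)/(2*p))
(X + y(-12))² = (8 + (½)*(-3 - 12)/(-12))² = (8 + (½)*(-1/12)*(-15))² = (8 + 5/8)² = (69/8)² = 4761/64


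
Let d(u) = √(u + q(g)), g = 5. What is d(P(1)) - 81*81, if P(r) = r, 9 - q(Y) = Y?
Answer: -6561 + √5 ≈ -6558.8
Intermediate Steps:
q(Y) = 9 - Y
d(u) = √(4 + u) (d(u) = √(u + (9 - 1*5)) = √(u + (9 - 5)) = √(u + 4) = √(4 + u))
d(P(1)) - 81*81 = √(4 + 1) - 81*81 = √5 - 6561 = -6561 + √5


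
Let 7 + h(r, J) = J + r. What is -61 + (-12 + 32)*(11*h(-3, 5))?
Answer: -1161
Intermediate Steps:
h(r, J) = -7 + J + r (h(r, J) = -7 + (J + r) = -7 + J + r)
-61 + (-12 + 32)*(11*h(-3, 5)) = -61 + (-12 + 32)*(11*(-7 + 5 - 3)) = -61 + 20*(11*(-5)) = -61 + 20*(-55) = -61 - 1100 = -1161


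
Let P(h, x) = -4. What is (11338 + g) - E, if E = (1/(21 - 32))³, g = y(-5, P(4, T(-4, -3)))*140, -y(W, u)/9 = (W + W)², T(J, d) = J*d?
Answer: -152615121/1331 ≈ -1.1466e+5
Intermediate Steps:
y(W, u) = -36*W² (y(W, u) = -9*(W + W)² = -9*4*W² = -36*W²)
g = -126000 (g = -36*(-5)²*140 = -36*25*140 = -900*140 = -126000)
E = -1/1331 (E = (1/(-11))³ = (-1/11)³ = -1/1331 ≈ -0.00075131)
(11338 + g) - E = (11338 - 126000) - 1*(-1/1331) = -114662 + 1/1331 = -152615121/1331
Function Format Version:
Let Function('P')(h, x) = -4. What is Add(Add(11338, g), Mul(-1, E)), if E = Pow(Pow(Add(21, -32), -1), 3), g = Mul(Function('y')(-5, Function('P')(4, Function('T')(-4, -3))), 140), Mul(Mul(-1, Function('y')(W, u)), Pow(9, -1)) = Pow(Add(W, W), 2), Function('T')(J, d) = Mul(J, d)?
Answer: Rational(-152615121, 1331) ≈ -1.1466e+5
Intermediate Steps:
Function('y')(W, u) = Mul(-36, Pow(W, 2)) (Function('y')(W, u) = Mul(-9, Pow(Add(W, W), 2)) = Mul(-9, Pow(Mul(2, W), 2)) = Mul(-9, Mul(4, Pow(W, 2))) = Mul(-36, Pow(W, 2)))
g = -126000 (g = Mul(Mul(-36, Pow(-5, 2)), 140) = Mul(Mul(-36, 25), 140) = Mul(-900, 140) = -126000)
E = Rational(-1, 1331) (E = Pow(Pow(-11, -1), 3) = Pow(Rational(-1, 11), 3) = Rational(-1, 1331) ≈ -0.00075131)
Add(Add(11338, g), Mul(-1, E)) = Add(Add(11338, -126000), Mul(-1, Rational(-1, 1331))) = Add(-114662, Rational(1, 1331)) = Rational(-152615121, 1331)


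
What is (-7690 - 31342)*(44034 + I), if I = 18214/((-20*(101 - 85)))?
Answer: -34330268707/20 ≈ -1.7165e+9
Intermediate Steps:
I = -9107/160 (I = 18214/((-20*16)) = 18214/(-320) = 18214*(-1/320) = -9107/160 ≈ -56.919)
(-7690 - 31342)*(44034 + I) = (-7690 - 31342)*(44034 - 9107/160) = -39032*7036333/160 = -34330268707/20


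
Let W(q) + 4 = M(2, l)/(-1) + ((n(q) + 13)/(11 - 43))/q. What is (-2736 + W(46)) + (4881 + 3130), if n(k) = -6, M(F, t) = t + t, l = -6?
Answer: 7776569/1472 ≈ 5283.0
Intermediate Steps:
M(F, t) = 2*t
W(q) = 8 - 7/(32*q) (W(q) = -4 + ((2*(-6))/(-1) + ((-6 + 13)/(11 - 43))/q) = -4 + (-12*(-1) + (7/(-32))/q) = -4 + (12 + (7*(-1/32))/q) = -4 + (12 - 7/(32*q)) = 8 - 7/(32*q))
(-2736 + W(46)) + (4881 + 3130) = (-2736 + (8 - 7/32/46)) + (4881 + 3130) = (-2736 + (8 - 7/32*1/46)) + 8011 = (-2736 + (8 - 7/1472)) + 8011 = (-2736 + 11769/1472) + 8011 = -4015623/1472 + 8011 = 7776569/1472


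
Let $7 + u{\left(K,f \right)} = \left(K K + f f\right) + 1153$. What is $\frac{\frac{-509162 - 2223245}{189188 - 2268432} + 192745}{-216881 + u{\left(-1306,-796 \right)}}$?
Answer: $\frac{400766617187}{4415309981148} \approx 0.090768$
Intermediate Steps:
$u{\left(K,f \right)} = 1146 + K^{2} + f^{2}$ ($u{\left(K,f \right)} = -7 + \left(\left(K K + f f\right) + 1153\right) = -7 + \left(\left(K^{2} + f^{2}\right) + 1153\right) = -7 + \left(1153 + K^{2} + f^{2}\right) = 1146 + K^{2} + f^{2}$)
$\frac{\frac{-509162 - 2223245}{189188 - 2268432} + 192745}{-216881 + u{\left(-1306,-796 \right)}} = \frac{\frac{-509162 - 2223245}{189188 - 2268432} + 192745}{-216881 + \left(1146 + \left(-1306\right)^{2} + \left(-796\right)^{2}\right)} = \frac{- \frac{2732407}{-2079244} + 192745}{-216881 + \left(1146 + 1705636 + 633616\right)} = \frac{\left(-2732407\right) \left(- \frac{1}{2079244}\right) + 192745}{-216881 + 2340398} = \frac{\frac{2732407}{2079244} + 192745}{2123517} = \frac{400766617187}{2079244} \cdot \frac{1}{2123517} = \frac{400766617187}{4415309981148}$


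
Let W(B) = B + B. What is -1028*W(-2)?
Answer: 4112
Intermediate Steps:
W(B) = 2*B
-1028*W(-2) = -2056*(-2) = -1028*(-4) = 4112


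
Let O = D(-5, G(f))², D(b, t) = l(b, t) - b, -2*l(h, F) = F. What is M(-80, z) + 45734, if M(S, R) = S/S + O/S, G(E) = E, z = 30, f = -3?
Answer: 14635031/320 ≈ 45735.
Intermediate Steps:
l(h, F) = -F/2
D(b, t) = -b - t/2 (D(b, t) = -t/2 - b = -b - t/2)
O = 169/4 (O = (-1*(-5) - ½*(-3))² = (5 + 3/2)² = (13/2)² = 169/4 ≈ 42.250)
M(S, R) = 1 + 169/(4*S) (M(S, R) = S/S + 169/(4*S) = 1 + 169/(4*S))
M(-80, z) + 45734 = (169/4 - 80)/(-80) + 45734 = -1/80*(-151/4) + 45734 = 151/320 + 45734 = 14635031/320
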